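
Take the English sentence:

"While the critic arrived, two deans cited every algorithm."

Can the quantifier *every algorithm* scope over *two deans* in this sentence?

Yes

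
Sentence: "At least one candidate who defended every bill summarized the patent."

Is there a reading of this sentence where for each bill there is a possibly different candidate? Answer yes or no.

That reading corresponds to *every bill* > *at least one candidate*.
*every bill* is embedded in the relative clause *who defended every bill*.
The relative clause forms an island for QR, so the quantifier is confined to the head noun's restrictor.
There is no licit LF on which *every bill* c-commands *at least one candidate*.

No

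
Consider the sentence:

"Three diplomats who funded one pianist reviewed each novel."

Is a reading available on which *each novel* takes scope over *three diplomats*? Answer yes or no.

Yes

The relative clause *who funded one pianist* modifies *three diplomats*, but *each novel* is not inside that relative clause — it is an argument of the matrix verb.
Ordinary QR to a clause-peripheral position gives the wide-scope LF for the lower DP.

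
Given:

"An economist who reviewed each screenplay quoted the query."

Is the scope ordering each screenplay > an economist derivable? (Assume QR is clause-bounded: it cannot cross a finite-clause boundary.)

No

The target quantifier *each screenplay* is part of the relative clause *who reviewed each screenplay*.
Relative clauses block scope extraction: QR cannot target a position outside the modified NP.
So the wide-scope reading for *each screenplay* is blocked.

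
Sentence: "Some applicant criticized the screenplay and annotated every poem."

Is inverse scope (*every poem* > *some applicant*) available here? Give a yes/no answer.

No

The DP *every poem* is contained in one conjunct of the coordinate structure (*annotated every poem*).
QR out of a conjunct would have to apply non-ATB, which the CSC forbids.
Hence only narrow scope for *every poem* (under *some applicant*) survives.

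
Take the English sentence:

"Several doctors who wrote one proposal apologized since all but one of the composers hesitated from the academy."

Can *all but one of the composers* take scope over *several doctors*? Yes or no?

No

*all but one of the composers* occurs within the adjunct clause *since all but one of the composers hesitated from the academy*.
Adverbial clauses are not L-marked, so they are barriers for QR — the quantifier cannot escape the adjunct.
So *all but one of the composers* cannot raise high enough to outscope *several doctors*; only the surface ordering *several doctors* > *all but one of the composers* is available.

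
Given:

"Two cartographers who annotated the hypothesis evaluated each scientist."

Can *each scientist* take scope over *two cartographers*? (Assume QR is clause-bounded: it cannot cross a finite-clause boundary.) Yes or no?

*each scientist* sits in the matrix clause, not in the relative clause on *two cartographers*.
Nothing blocks QR of the lower DP to a position above the higher one, so inverse scope is available.

Yes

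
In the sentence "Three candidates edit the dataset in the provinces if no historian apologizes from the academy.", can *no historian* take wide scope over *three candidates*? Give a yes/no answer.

No

The target quantifier *no historian* is part of the adjunct clause *if no historian apologizes from the academy*.
Since the clause is an adjunct (not a complement), the Adjunct Condition blocks QR across its edge.
So *no historian* cannot raise high enough to outscope *three candidates*; only the surface ordering *three candidates* > *no historian* is available.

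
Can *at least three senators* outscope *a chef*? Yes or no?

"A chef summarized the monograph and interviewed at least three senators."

No

*at least three senators* occurs within one conjunct of the coordinate structure (*interviewed at least three senators*).
A quantifier cannot raise out of one conjunct of a coordination across the whole coordinate structure — the CSC applies to QR.
*at least three senators* is confined to the island and cannot take scope over *a chef*.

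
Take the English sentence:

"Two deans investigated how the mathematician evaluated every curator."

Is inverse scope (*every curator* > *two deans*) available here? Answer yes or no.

Structurally, *every curator* is inside the embedded question *how the mathematician evaluated every curator*.
Embedded wh-clauses are opaque for QR, so the quantifier stays inside the question.
So *every curator* cannot raise high enough to outscope *two deans*; only the surface ordering *two deans* > *every curator* is available.

No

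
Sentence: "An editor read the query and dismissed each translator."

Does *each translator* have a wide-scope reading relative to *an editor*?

No

*each translator* sits inside one conjunct of the coordinate structure (*dismissed each translator*).
A quantifier cannot raise out of one conjunct of a coordination across the whole coordinate structure — the CSC applies to QR.
So the wide-scope reading for *each translator* is blocked.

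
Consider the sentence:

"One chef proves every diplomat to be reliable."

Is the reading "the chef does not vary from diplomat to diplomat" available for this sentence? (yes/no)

This is the *one chef* > *every diplomat* reading.
Surface scope (*one chef* > *every diplomat*) is always derivable; islands only block QR, not in-situ interpretation.

Yes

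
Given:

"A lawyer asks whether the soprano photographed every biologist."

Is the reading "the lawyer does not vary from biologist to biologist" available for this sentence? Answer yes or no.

Yes

That reading corresponds to *a lawyer* > *every biologist*.
Nothing needs to raise for *a lawyer* > *every biologist*, so no island constraint is at stake.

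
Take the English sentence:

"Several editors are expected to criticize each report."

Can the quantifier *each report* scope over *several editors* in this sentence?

The matrix predicate is a raising verb, whose infinitival complement is not a scope island — *each report* can QR into the matrix clause.
No island intervenes, so both surface and inverse scope are derivable.
Both orderings are possible: *several editors* > *each report* and *each report* > *several editors*.

Yes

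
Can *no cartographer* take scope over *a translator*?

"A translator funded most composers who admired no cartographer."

No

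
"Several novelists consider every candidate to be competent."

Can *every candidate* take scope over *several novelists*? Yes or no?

This is an ECM construction: *every candidate* is the infinitival subject, Case-marked by the matrix verb, and the infinitive is transparent for QR.
QR within a single clause is free, so the lower quantifier may take scope over the higher one.

Yes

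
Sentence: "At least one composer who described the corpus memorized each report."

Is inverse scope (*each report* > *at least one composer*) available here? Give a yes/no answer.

*each report* sits in the matrix clause, not in the relative clause on *at least one composer*.
QR within a single clause is free, so the lower quantifier may take scope over the higher one.

Yes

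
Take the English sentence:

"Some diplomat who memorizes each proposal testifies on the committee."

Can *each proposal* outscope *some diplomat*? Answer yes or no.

*each proposal* occurs within the relative clause *who memorizes each proposal*.
Relative clauses are scope islands: a quantifier cannot QR out of a relative clause to take scope in the matrix clause.
*each proposal* > *some diplomat* would require crossing that boundary, which is illicit.

No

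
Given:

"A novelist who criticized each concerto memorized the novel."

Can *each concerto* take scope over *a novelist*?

No

*each concerto* is embedded in the relative clause *who criticized each concerto*.
A relative clause is a scope island — quantifier raising cannot cross its boundary.
Hence only narrow scope for *each concerto* (under *a novelist*) survives.
(Only the surface reading survives: one fixed novelist with respect to all the relevant concertos.)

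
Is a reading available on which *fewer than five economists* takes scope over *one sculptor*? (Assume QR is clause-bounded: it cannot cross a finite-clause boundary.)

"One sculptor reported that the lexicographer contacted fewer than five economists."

*fewer than five economists* occurs within the finite complement clause *that the lexicographer contacted fewer than five economists*.
QR is clause-bounded, so the finite complement is a scope island for the embedded quantifier.
*fewer than five economists* > *one sculptor* would require crossing that boundary, which is illicit.
(Only the surface reading survives: one fixed sculptor with respect to all the relevant economists.)

No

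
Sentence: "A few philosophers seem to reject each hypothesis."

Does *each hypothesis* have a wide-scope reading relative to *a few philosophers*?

Raising constructions are monoclausal for scope purposes; *each hypothesis* is not separated from *a few philosophers* by any island.
QR within a single clause is free, so the lower quantifier may take scope over the higher one.

Yes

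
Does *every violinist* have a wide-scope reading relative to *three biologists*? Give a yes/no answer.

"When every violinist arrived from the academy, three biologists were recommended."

No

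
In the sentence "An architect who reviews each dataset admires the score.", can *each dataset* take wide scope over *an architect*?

No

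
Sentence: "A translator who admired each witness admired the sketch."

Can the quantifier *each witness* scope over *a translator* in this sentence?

The target quantifier *each witness* is part of the relative clause *who admired each witness*.
Relative clauses are scope islands: a quantifier cannot QR out of a relative clause to take scope in the matrix clause.
There is no licit LF on which *each witness* c-commands *a translator*.
(Only the surface reading survives: one fixed translator with respect to all the relevant witnesses.)

No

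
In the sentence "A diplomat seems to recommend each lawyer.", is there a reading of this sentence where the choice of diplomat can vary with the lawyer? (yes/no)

Yes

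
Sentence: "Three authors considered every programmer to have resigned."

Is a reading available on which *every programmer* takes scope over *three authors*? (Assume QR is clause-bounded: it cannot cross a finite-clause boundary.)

The ECM infinitive is scope-transparent — *every programmer* is free to raise above *three authors*.
QR within a single clause is free, so the lower quantifier may take scope over the higher one.

Yes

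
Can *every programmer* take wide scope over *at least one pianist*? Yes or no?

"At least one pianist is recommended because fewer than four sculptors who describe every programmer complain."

*every programmer* is embedded in the relative clause *who describe every programmer*, which is itself inside the adjunct *because fewer than four sculptors who describe every programmer complain*.
Even if one barrier were somehow void, the other would still block QR.
There is no licit LF on which *every programmer* c-commands *at least one pianist*.

No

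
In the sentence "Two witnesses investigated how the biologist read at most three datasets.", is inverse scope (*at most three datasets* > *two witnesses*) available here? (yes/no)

*at most three datasets* occurs within the embedded question *how the biologist read at most three datasets*.
Embedded questions are wh-islands: a quantifier inside an indirect question cannot QR into the matrix clause.
So *at most three datasets* cannot raise to a position above *two witnesses*.

No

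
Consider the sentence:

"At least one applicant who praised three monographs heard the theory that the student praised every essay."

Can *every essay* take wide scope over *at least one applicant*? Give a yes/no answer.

No

*every essay* sits inside the complex NP *the theory that the student praised every essay*.
The complex NP is opaque for QR — the quantifier is frozen inside the noun's complement.
So *every essay* cannot raise high enough to outscope *at least one applicant*; only the surface ordering *at least one applicant* > *every essay* is available.
(Only the surface reading survives: one fixed applicant with respect to all the relevant essays.)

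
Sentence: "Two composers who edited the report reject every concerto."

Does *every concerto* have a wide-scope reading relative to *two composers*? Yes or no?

The RC *who edited the report* is an island, but *every concerto* is not inside it — it is the matrix object, a clausemate of *two composers*.
No island intervenes, so both surface and inverse scope are derivable.
The sentence is scopally ambiguous between *two composers* > *every concerto* and *every concerto* > *two composers*.

Yes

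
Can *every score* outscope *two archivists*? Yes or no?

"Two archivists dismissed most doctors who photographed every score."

*every score* is embedded in the relative clause *who photographed every score* modifying *most doctors*.
The relative clause forms an island for QR, so the quantifier is confined to the head noun's restrictor.
There is no licit LF on which *every score* c-commands *two archivists*.

No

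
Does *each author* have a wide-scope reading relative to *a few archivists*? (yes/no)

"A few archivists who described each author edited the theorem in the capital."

No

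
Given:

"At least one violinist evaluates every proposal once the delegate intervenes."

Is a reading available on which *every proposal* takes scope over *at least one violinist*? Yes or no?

Yes

Although there is an adjunct clause, *every proposal* is in the main clause, not inside the adjunct.
Clause-internal QR can adjoin the lower DP above the subject, yielding the inverse reading.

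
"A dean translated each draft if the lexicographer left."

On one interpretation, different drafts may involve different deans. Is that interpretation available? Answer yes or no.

That reading corresponds to *each draft* > *a dean*.
Neither queried DP is inside the adjunct, so the adjunct-island constraint does not apply.
Since no island is crossed, the inverse ordering is licensed alongside surface scope.
So *each draft* > *a dean* is among the available readings.

Yes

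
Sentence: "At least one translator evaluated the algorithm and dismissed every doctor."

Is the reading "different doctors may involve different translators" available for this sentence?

No

The described interpretation is the *every doctor* > *at least one translator* scoping.
The target quantifier *every doctor* is part of one conjunct of the coordinate structure (*dismissed every doctor*).
QR out of a conjunct would have to apply non-ATB, which the CSC forbids.
So *every doctor* cannot raise high enough to outscope *at least one translator*; only the surface ordering *at least one translator* > *every doctor* is available.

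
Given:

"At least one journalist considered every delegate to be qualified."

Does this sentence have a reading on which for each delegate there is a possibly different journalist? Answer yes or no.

Yes

That reading corresponds to *every delegate* > *at least one journalist*.
ECM infinitives lack a CP barrier, so *every delegate* can QR over the matrix subject *at least one journalist*.
Nothing blocks QR of the lower DP to a position above the higher one, so inverse scope is available.
The sentence is scopally ambiguous between *at least one journalist* > *every delegate* and *every delegate* > *at least one journalist*.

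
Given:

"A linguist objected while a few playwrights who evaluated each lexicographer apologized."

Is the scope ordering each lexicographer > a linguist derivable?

No

*each lexicographer* occurs within the relative clause *who evaluated each lexicographer*, which is itself inside the adjunct *while a few playwrights who evaluated each lexicographer apologized*.
Both the relative clause and the enclosing adjunct are scope islands; QR cannot cross either.
So the wide-scope reading for *each lexicographer* is blocked.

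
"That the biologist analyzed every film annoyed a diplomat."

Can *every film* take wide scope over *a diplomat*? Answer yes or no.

No

The DP *every film* is contained in the sentential subject *that the biologist analyzed every film*.
Subjects — clausal subjects included — are islands for extraction, and QR is no exception.
*every film* > *a diplomat* would require crossing that boundary, which is illicit.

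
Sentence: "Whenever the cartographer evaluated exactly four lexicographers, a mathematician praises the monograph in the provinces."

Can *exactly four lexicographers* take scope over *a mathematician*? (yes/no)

No

The DP *exactly four lexicographers* is contained in the adjunct clause *whenever the cartographer evaluated exactly four lexicographers*.
Adjunct clauses are scope islands: a quantifier inside an adjunct cannot raise into the matrix clause.
The ordering *exactly four lexicographers* > *a mathematician* is therefore underivable.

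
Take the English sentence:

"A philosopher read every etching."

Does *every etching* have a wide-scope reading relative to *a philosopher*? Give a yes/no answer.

*every etching* and *a philosopher* are in the same minimal clause.
QR within a single clause is free, so the lower quantifier may take scope over the higher one.

Yes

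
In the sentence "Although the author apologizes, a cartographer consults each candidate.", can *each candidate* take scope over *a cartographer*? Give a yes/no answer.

Neither queried DP is inside the adjunct, so the adjunct-island constraint does not apply.
With no island boundary between them, the object can take inverse scope over the subject via ordinary QR within the clause.
The sentence is scopally ambiguous between *a cartographer* > *each candidate* and *each candidate* > *a cartographer*.

Yes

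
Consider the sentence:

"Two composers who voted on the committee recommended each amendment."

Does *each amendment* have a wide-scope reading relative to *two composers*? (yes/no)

*each amendment* sits in the matrix clause, not in the relative clause on *two composers*.
No island intervenes, so both surface and inverse scope are derivable.
Both orderings are possible: *two composers* > *each amendment* and *each amendment* > *two composers*.

Yes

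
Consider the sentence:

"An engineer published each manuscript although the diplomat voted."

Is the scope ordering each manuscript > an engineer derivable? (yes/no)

Yes

Neither queried DP is inside the adjunct, so the adjunct-island constraint does not apply.
Clause-internal QR can adjoin the lower DP above the subject, yielding the inverse reading.
Both orderings are possible: *an engineer* > *each manuscript* and *each manuscript* > *an engineer*.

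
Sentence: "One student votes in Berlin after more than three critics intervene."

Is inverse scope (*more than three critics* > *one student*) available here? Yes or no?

No

*more than three critics* is embedded in the adjunct clause *after more than three critics intervene*.
Since the clause is an adjunct (not a complement), the Adjunct Condition blocks QR across its edge.
So the wide-scope reading for *more than three critics* is blocked.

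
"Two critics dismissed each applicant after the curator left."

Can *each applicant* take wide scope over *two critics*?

*each applicant* is a matrix argument; the adjunct is an island but the target quantifier is outside it.
Nothing blocks QR of the lower DP to a position above the higher one, so inverse scope is available.

Yes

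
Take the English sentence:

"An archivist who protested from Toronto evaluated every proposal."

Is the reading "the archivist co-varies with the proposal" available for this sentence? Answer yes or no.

This is the *every proposal* > *an archivist* reading.
Although the sentence contains a relative clause (*who protested from Toronto*), *every proposal* is outside it, in the matrix VP.
No island intervenes, so both surface and inverse scope are derivable.

Yes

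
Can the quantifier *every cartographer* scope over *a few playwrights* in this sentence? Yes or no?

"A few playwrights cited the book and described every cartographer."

The target quantifier *every cartographer* is part of one conjunct of the coordinate structure (*described every cartographer*).
The Coordinate Structure Constraint blocks movement (including QR) out of a single conjunct.
*every cartographer* is confined to the island and cannot take scope over *a few playwrights*.

No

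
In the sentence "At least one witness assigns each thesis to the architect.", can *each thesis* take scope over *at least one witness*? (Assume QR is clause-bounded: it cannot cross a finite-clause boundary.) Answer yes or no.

Yes

*each thesis* is the matrix object and *at least one witness* the matrix subject; the two are clausemates.
Clause-internal QR can adjoin the lower DP above the subject, yielding the inverse reading.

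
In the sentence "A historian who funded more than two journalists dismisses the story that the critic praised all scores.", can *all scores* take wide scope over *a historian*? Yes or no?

The DP *all scores* is contained in the complex NP *the story that the critic praised all scores*.
The Complex NP Constraint bars QR out of the complement clause of a noun.
*all scores* is confined to the island and cannot take scope over *a historian*.

No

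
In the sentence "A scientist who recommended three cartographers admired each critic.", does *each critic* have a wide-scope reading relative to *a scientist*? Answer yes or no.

Yes

Although the sentence contains a relative clause (*who recommended three cartographers*), *each critic* is outside it, in the matrix VP.
No island intervenes, so both surface and inverse scope are derivable.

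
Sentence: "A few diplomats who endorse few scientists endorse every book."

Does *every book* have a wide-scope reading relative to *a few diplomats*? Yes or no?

Yes

*every book* sits in the matrix clause, not in the relative clause on *a few diplomats*.
Since no island is crossed, the inverse ordering is licensed alongside surface scope.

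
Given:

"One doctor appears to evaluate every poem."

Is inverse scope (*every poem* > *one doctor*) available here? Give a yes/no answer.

Yes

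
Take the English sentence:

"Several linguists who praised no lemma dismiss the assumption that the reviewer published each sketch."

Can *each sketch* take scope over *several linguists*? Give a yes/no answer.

The target quantifier *each sketch* is part of the complex NP *the assumption that the reviewer published each sketch*.
Since the clause is the complement of a nominal head, the CNPC blocks scope extraction.
There is no licit LF on which *each sketch* c-commands *several linguists*.

No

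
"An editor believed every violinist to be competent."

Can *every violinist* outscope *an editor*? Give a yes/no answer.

Yes

*every violinist* is an ECM subject; ECM complements are not islands, and the embedded quantifier may take matrix scope.
With no island boundary between them, the object can take inverse scope over the subject via ordinary QR within the clause.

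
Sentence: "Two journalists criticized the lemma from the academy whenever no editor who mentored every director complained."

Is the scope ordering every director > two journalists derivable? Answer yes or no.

The target quantifier *every director* is part of the relative clause *who mentored every director*, which is itself inside the adjunct *whenever no editor who mentored every director complained*.
Even if one barrier were somehow void, the other would still block QR.
Hence only narrow scope for *every director* (under *two journalists*) survives.

No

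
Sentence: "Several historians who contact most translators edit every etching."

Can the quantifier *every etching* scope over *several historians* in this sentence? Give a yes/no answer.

Yes

*every etching* is a matrix argument; only *several historians* is modified by the relative clause *who contact most translators*, so the RC island is irrelevant to the target quantifier.
Nothing blocks QR of the lower DP to a position above the higher one, so inverse scope is available.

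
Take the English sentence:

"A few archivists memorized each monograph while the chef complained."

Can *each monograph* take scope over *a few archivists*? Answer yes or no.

Neither queried DP is inside the adjunct, so the adjunct-island constraint does not apply.
No island intervenes, so both surface and inverse scope are derivable.

Yes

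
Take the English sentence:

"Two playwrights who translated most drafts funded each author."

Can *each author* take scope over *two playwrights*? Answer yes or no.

Yes

*each author* sits in the matrix clause, not in the relative clause on *two playwrights*.
QR within a single clause is free, so the lower quantifier may take scope over the higher one.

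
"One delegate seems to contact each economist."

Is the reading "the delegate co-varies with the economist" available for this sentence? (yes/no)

Yes

This is the *each economist* > *one delegate* reading.
The matrix predicate is a raising verb, whose infinitival complement is not a scope island — *each economist* can QR into the matrix clause.
QR within a single clause is free, so the lower quantifier may take scope over the higher one.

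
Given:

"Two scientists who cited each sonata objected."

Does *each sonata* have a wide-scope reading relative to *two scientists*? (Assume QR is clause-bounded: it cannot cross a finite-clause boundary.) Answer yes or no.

No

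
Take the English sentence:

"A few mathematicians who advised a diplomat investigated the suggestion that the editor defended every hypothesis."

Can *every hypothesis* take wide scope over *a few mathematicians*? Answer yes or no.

*every hypothesis* sits inside the complex NP *the suggestion that the editor defended every hypothesis*.
The complex NP is opaque for QR — the quantifier is frozen inside the noun's complement.
So *every hypothesis* cannot raise high enough to outscope *a few mathematicians*; only the surface ordering *a few mathematicians* > *every hypothesis* is available.

No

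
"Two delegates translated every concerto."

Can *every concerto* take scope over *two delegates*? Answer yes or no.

*two delegates* and *every concerto* are co-arguments of the matrix verb, with nothing but a clause-internal boundary between them.
Nothing blocks QR of the lower DP to a position above the higher one, so inverse scope is available.

Yes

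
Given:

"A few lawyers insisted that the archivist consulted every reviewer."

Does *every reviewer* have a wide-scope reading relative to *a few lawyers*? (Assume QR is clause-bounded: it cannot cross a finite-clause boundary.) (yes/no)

No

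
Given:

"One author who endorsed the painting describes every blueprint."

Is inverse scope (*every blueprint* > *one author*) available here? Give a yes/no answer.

Yes

*every blueprint* is a matrix argument; only *one author* is modified by the relative clause *who endorsed the painting*, so the RC island is irrelevant to the target quantifier.
With no island boundary between them, the object can take inverse scope over the subject via ordinary QR within the clause.
The sentence is scopally ambiguous between *one author* > *every blueprint* and *every blueprint* > *one author*.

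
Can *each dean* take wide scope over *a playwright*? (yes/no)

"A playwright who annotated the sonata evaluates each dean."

*each dean* is a matrix argument; only *a playwright* is modified by the relative clause *who annotated the sonata*, so the RC island is irrelevant to the target quantifier.
Nothing blocks QR of the lower DP to a position above the higher one, so inverse scope is available.
So *each dean* > *a playwright* is among the available readings.

Yes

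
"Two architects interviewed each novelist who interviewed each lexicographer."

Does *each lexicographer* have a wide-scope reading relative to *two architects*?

Structurally, *each lexicographer* is inside the relative clause *who interviewed each lexicographer* modifying *each novelist*.
A relative clause is a scope island — quantifier raising cannot cross its boundary.
*each lexicographer* is confined to the island and cannot take scope over *two architects*.

No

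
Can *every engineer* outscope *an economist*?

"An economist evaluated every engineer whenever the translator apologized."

Yes

*every engineer* is a matrix argument; the adjunct is an island but the target quantifier is outside it.
Clause-internal QR can adjoin the lower DP above the subject, yielding the inverse reading.
So *every engineer* > *an economist* is among the available readings.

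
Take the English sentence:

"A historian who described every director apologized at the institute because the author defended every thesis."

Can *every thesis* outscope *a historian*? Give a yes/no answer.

Structurally, *every thesis* is inside the adjunct clause *because the author defended every thesis*.
Adverbial clauses are not L-marked, so they are barriers for QR — the quantifier cannot escape the adjunct.
So *every thesis* cannot raise to a position above *a historian*.

No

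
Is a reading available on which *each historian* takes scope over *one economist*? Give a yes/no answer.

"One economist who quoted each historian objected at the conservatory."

No

The target quantifier *each historian* is part of the relative clause *who quoted each historian*.
Relative clauses are scope islands: a quantifier cannot QR out of a relative clause to take scope in the matrix clause.
*each historian* > *one economist* would require crossing that boundary, which is illicit.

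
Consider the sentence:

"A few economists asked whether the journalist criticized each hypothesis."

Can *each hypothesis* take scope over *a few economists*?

No

*each hypothesis* occurs within the embedded question *whether the journalist criticized each hypothesis*.
The wh-island constraint blocks QR out of an embedded interrogative.
So the wide-scope reading for *each hypothesis* is blocked.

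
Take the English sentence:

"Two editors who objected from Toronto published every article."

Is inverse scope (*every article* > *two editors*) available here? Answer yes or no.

Yes

The relative clause *who objected from Toronto* modifies *two editors*, but *every article* is not inside that relative clause — it is an argument of the matrix verb.
Nothing blocks QR of the lower DP to a position above the higher one, so inverse scope is available.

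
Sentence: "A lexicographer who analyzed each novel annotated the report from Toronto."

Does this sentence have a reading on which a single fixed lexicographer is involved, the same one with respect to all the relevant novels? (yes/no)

Yes

This is the *a lexicographer* > *each novel* reading.
Nothing needs to raise for *a lexicographer* > *each novel*, so no island constraint is at stake.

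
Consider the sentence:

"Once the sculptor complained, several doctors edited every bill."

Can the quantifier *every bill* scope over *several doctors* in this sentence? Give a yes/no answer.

*every bill* is a matrix argument; the adjunct is an island but the target quantifier is outside it.
No island intervenes, so both surface and inverse scope are derivable.

Yes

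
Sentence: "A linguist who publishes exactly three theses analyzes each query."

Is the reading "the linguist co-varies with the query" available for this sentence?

This is the *each query* > *a linguist* reading.
Although the sentence contains a relative clause (*who publishes exactly three theses*), *each query* is outside it, in the matrix VP.
Nothing blocks QR of the lower DP to a position above the higher one, so inverse scope is available.

Yes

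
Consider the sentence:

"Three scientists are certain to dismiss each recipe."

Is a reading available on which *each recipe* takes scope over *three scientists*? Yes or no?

*each recipe* is inside a raising infinitive, which is transparent to QR (no CP barrier), so it behaves as a matrix argument.
Nothing blocks QR of the lower DP to a position above the higher one, so inverse scope is available.

Yes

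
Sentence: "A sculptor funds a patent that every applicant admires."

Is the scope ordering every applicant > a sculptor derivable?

No

Structurally, *every applicant* is inside the relative clause *that every applicant admires* modifying *a patent*.
Relative clauses are scope islands: a quantifier cannot QR out of a relative clause to take scope in the matrix clause.
So *every applicant* cannot raise high enough to outscope *a sculptor*; only the surface ordering *a sculptor* > *every applicant* is available.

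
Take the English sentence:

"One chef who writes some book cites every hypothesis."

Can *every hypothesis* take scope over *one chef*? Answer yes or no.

Although the sentence contains a relative clause (*who writes some book*), *every hypothesis* is outside it, in the matrix VP.
Since no island is crossed, the inverse ordering is licensed alongside surface scope.
So *every hypothesis* > *one chef* is among the available readings.

Yes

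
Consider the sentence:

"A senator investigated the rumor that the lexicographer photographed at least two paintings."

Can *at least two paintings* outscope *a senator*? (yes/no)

No

*at least two paintings* sits inside the complex NP *the rumor that the lexicographer photographed at least two paintings*.
The Complex NP Constraint bars QR out of the complement clause of a noun.
So *at least two paintings* cannot raise to a position above *a senator*.
(Only the surface reading survives: one fixed senator with respect to all the relevant paintings.)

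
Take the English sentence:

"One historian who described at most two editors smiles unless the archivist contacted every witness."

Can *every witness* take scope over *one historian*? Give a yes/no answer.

No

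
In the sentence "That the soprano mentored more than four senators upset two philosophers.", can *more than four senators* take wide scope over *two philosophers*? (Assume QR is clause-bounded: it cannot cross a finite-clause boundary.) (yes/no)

Structurally, *more than four senators* is inside the sentential subject *that the soprano mentored more than four senators*.
The subject-island constraint blocks QR out of a clausal subject.
There is no licit LF on which *more than four senators* c-commands *two philosophers*.

No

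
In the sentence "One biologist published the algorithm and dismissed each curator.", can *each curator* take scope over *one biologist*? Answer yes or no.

The DP *each curator* is contained in one conjunct of the coordinate structure (*dismissed each curator*).
The Coordinate Structure Constraint blocks movement (including QR) out of a single conjunct.
Hence only narrow scope for *each curator* (under *one biologist*) survives.

No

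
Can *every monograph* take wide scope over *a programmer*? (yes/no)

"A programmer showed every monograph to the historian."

Yes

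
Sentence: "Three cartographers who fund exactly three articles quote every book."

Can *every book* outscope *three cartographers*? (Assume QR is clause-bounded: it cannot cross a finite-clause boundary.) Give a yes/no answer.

Yes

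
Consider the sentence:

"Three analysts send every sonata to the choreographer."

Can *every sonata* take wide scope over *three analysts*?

Yes

Both DPs are arguments of the same predicate; there is no clause or island boundary between them.
Nothing blocks QR of the lower DP to a position above the higher one, so inverse scope is available.
The sentence is scopally ambiguous between *three analysts* > *every sonata* and *every sonata* > *three analysts*.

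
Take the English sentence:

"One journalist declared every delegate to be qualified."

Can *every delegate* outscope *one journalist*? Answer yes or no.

The ECM infinitive is scope-transparent — *every delegate* is free to raise above *one journalist*.
No island intervenes, so both surface and inverse scope are derivable.
So *every delegate* > *one journalist* is among the available readings.

Yes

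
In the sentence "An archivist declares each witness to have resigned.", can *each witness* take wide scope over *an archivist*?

Yes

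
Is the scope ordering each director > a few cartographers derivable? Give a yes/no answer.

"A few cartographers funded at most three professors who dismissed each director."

*each director* sits inside the relative clause *who dismissed each director* modifying *at most three professors*.
A relative clause is a scope island — quantifier raising cannot cross its boundary.
So the wide-scope reading for *each director* is blocked.

No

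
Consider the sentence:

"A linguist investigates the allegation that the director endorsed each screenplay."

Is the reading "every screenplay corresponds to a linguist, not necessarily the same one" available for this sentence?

The paraphrase describes the scope ordering *each screenplay* > *a linguist*.
*each screenplay* sits inside the complex NP *the allegation that the director endorsed each screenplay*.
The complex NP is opaque for QR — the quantifier is frozen inside the noun's complement.
*each screenplay* > *a linguist* would require crossing that boundary, which is illicit.

No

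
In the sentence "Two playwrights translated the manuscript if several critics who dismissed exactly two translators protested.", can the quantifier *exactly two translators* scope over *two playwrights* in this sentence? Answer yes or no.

No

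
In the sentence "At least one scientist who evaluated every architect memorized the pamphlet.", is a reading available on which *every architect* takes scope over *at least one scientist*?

No

Structurally, *every architect* is inside the relative clause *who evaluated every architect*.
A relative clause is a scope island — quantifier raising cannot cross its boundary.
*every architect* is confined to the island and cannot take scope over *at least one scientist*.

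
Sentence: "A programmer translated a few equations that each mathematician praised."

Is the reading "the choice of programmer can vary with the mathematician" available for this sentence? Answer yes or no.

No

The paraphrase describes the scope ordering *each mathematician* > *a programmer*.
The DP *each mathematician* is contained in the relative clause *that each mathematician praised* modifying *a few equations*.
QR out of a relative clause is ruled out by the relative-clause island constraint.
Hence only narrow scope for *each mathematician* (under *a programmer*) survives.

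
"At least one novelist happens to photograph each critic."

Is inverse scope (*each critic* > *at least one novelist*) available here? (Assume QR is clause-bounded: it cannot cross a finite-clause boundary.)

Yes

*each critic* is inside a raising infinitive, which is transparent to QR (no CP barrier), so it behaves as a matrix argument.
With no island boundary between them, the object can take inverse scope over the subject via ordinary QR within the clause.
So *each critic* > *at least one novelist* is among the available readings.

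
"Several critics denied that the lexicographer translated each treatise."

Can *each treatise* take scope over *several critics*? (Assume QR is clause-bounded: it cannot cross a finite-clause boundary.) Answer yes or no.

The target quantifier *each treatise* is part of the finite complement clause *that the lexicographer translated each treatise*.
QR is clause-bounded, so the finite complement is a scope island for the embedded quantifier.
So the wide-scope reading for *each treatise* is blocked.

No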